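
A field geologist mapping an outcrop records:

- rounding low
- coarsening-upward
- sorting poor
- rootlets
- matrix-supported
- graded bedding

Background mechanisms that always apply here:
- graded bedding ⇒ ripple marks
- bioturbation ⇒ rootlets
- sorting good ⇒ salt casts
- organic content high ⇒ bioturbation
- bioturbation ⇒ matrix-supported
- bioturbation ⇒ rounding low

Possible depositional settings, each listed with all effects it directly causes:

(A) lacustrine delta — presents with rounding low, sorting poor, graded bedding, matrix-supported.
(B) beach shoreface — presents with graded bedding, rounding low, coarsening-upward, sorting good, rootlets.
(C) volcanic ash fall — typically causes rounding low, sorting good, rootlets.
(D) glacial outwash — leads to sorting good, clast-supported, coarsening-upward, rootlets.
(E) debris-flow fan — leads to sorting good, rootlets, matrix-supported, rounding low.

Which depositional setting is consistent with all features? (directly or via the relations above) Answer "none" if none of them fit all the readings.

Per-candidate check:
(A) lacustrine delta — rounding low match; coarsening-upward miss; sorting poor match; rootlets miss; matrix-supported match; graded bedding match
(B) beach shoreface — fails on sorting poor, matrix-supported (predicts sorting good, not sorting poor)
(C) volcanic ash fall — rounding low match; coarsening-upward miss; sorting poor miss; rootlets match; matrix-supported miss; graded bedding miss
(D) glacial outwash — rounding low miss; coarsening-upward match; sorting poor miss; rootlets match; matrix-supported miss; graded bedding miss
(E) debris-flow fan — rounding low match; coarsening-upward miss; sorting poor miss; rootlets match; matrix-supported match; graded bedding miss
None of the listed candidates fits everything.

none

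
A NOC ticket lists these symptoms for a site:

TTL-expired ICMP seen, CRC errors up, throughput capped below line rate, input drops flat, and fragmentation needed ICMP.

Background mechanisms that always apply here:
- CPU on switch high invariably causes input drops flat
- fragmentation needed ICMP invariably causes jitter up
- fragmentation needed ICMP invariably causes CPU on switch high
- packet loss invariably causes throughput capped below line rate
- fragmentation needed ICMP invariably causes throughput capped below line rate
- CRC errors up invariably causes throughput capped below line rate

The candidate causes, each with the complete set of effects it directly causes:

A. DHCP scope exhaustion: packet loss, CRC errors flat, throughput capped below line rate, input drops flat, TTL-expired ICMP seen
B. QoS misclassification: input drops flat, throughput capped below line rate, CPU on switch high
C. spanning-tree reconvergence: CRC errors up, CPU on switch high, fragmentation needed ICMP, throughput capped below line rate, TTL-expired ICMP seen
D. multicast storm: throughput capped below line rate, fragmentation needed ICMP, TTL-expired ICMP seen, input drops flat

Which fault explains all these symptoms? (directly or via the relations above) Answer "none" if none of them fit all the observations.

C

For each candidate, compare predicted effects to what was observed:
(A) DHCP scope exhaustion — TTL-expired ICMP seen yes; CRC errors up NO; throughput capped below line rate yes; input drops flat yes; fragmentation needed ICMP NO
(B) QoS misclassification — TTL-expired ICMP seen NO; CRC errors up NO; throughput capped below line rate yes; input drops flat yes; fragmentation needed ICMP NO
(C) spanning-tree reconvergence — TTL-expired ICMP seen yes; CRC errors up yes; throughput capped below line rate yes; input drops flat yes (via CPU on switch high → input drops flat); fragmentation needed ICMP yes
(D) multicast storm — TTL-expired ICMP seen yes; CRC errors up NO; throughput capped below line rate yes; input drops flat yes; fragmentation needed ICMP yes
Only (C) is consistent with every observation.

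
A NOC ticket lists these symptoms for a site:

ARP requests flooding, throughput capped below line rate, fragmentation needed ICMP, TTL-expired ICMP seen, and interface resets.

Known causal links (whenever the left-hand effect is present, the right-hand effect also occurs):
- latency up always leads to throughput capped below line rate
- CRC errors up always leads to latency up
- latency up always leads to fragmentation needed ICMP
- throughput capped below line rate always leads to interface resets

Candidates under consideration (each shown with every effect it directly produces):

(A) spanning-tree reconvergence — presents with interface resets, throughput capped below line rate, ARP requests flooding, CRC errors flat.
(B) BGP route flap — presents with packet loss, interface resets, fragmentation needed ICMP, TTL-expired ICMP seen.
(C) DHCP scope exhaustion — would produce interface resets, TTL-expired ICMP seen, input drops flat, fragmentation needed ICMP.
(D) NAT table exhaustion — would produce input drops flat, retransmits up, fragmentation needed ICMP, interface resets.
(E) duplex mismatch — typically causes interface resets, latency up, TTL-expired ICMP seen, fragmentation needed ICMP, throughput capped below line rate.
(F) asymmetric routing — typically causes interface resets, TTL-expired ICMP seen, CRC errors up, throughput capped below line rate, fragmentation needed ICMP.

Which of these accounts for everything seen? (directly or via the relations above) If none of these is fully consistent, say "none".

none

Per-candidate check:
(A) spanning-tree reconvergence — ARP requests flooding +; throughput capped below line rate +; fragmentation needed ICMP -; TTL-expired ICMP seen -; interface resets +
(B) BGP route flap — ARP requests flooding -; throughput capped below line rate -; fragmentation needed ICMP +; TTL-expired ICMP seen +; interface resets +
(C) DHCP scope exhaustion — does not account for ARP requests flooding, throughput capped below line rate
(D) NAT table exhaustion — does not account for ARP requests flooding, throughput capped below line rate, TTL-expired ICMP seen
(E) duplex mismatch — ARP requests flooding -; throughput capped below line rate +; fragmentation needed ICMP +; TTL-expired ICMP seen +; interface resets +
(F) asymmetric routing — ARP requests flooding -; throughput capped below line rate +; fragmentation needed ICMP +; TTL-expired ICMP seen +; interface resets +
No candidate is consistent with all observations.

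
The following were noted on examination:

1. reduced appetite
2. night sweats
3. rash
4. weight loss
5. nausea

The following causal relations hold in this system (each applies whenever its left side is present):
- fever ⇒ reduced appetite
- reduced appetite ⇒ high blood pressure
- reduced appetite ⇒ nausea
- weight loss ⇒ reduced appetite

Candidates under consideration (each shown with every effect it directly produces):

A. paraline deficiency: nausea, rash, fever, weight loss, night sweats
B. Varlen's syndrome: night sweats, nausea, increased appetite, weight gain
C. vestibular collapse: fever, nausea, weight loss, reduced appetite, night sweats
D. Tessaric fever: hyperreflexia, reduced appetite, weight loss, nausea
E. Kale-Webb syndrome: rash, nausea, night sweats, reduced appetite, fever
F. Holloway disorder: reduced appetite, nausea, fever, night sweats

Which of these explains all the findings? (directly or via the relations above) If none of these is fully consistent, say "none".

A

Testing each hypothesis:
(A) paraline deficiency — accounts for every observation (reduced appetite via fever → reduced appetite)
(B) Varlen's syndrome — fails on reduced appetite, rash, weight loss (predicts increased appetite, not reduced appetite; predicts weight gain, not weight loss)
(C) vestibular collapse — reduced appetite yes; night sweats yes; rash NO; weight loss yes; nausea yes
(D) Tessaric fever — reduced appetite yes; night sweats NO; rash NO; weight loss yes; nausea yes
(E) Kale-Webb syndrome — reduced appetite yes; night sweats yes; rash yes; weight loss NO; nausea yes
(F) Holloway disorder — reduced appetite yes; night sweats yes; rash NO; weight loss NO; nausea yes
Only (A) is consistent with every observation.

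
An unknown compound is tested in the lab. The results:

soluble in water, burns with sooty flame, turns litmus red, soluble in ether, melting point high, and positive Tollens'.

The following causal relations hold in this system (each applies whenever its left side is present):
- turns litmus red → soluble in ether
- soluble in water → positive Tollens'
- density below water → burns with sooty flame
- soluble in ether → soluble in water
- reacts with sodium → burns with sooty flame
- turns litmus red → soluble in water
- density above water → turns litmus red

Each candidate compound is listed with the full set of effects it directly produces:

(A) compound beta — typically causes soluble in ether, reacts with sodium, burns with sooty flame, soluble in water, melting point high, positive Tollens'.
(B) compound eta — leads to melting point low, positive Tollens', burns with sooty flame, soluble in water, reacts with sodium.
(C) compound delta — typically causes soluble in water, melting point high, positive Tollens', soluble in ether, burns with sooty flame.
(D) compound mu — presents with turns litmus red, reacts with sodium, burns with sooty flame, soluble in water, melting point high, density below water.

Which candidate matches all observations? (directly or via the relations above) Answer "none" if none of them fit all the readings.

D

Checking each candidate against the observations:
(A) compound beta — does not account for turns litmus red
(B) compound eta — soluble in water match; burns with sooty flame match; turns litmus red miss; soluble in ether miss; melting point high miss; positive Tollens' match
(C) compound delta — does not account for turns litmus red
(D) compound mu — accounts for every observation (soluble in ether by turns litmus red → soluble in ether)
(D) is the only candidate with no mismatches.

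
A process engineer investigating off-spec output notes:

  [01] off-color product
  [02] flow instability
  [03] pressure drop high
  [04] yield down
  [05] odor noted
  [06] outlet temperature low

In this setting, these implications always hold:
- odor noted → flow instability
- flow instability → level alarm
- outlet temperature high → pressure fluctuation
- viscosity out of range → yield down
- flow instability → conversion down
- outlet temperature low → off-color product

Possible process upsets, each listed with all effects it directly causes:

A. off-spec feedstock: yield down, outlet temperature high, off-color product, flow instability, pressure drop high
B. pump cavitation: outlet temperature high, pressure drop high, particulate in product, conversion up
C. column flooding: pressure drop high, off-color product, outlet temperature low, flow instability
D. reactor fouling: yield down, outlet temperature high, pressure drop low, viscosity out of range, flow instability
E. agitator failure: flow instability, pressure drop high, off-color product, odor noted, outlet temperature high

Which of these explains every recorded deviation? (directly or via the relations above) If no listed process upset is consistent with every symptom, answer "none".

Testing each hypothesis:
(A) off-spec feedstock — fails on odor noted, outlet temperature low (predicts outlet temperature high, not outlet temperature low)
(B) pump cavitation — fails on off-color product, flow instability, yield down, odor noted, outlet temperature low (predicts outlet temperature high, not outlet temperature low)
(C) column flooding — off-color product +; flow instability +; pressure drop high +; yield down -; odor noted -; outlet temperature low +
(D) reactor fouling — fails on off-color product, pressure drop high, odor noted, outlet temperature low (predicts pressure drop low, not pressure drop high; predicts outlet temperature high, not outlet temperature low)
(E) agitator failure — fails on yield down, outlet temperature low (predicts outlet temperature high, not outlet temperature low)
No candidate is consistent with all observations.

none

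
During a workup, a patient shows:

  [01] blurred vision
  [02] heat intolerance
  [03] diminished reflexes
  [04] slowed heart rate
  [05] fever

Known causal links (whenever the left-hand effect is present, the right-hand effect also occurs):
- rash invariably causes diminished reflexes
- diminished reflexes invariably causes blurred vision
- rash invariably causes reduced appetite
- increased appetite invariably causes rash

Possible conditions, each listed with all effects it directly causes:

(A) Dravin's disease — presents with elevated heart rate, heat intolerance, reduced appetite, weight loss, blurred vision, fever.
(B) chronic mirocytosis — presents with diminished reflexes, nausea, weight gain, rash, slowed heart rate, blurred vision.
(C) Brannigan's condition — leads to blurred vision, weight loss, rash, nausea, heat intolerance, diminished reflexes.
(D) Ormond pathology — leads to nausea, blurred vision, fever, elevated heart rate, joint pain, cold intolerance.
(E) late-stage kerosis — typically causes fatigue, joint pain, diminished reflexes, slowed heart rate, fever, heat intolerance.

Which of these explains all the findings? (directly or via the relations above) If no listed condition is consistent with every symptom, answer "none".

For each candidate, compare predicted effects to what was observed:
(A) Dravin's disease — blurred vision ✓; heat intolerance ✓; diminished reflexes ✗; slowed heart rate ✗; fever ✓
(B) chronic mirocytosis — blurred vision ✓; heat intolerance ✗; diminished reflexes ✓; slowed heart rate ✓; fever ✗
(C) Brannigan's condition — blurred vision ✓; heat intolerance ✓; diminished reflexes ✓; slowed heart rate ✗; fever ✗
(D) Ormond pathology — blurred vision ✓; heat intolerance ✗; diminished reflexes ✗; slowed heart rate ✗; fever ✓
(E) late-stage kerosis — blurred vision ✓ (by diminished reflexes → blurred vision); heat intolerance ✓; diminished reflexes ✓; slowed heart rate ✓; fever ✓
(E) is the only candidate with no mismatches.

E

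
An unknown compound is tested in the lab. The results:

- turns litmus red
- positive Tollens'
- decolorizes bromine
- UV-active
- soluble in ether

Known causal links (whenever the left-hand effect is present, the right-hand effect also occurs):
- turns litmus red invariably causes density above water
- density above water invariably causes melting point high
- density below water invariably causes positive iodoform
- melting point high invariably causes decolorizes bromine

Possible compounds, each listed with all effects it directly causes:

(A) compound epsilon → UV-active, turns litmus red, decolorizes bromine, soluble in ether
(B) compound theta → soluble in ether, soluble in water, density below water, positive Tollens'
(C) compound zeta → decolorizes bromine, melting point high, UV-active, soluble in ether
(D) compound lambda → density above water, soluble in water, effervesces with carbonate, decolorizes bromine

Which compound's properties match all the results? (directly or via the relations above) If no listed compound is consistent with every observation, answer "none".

Per-candidate check:
(A) compound epsilon — turns litmus red ✓; positive Tollens' ✗; decolorizes bromine ✓; UV-active ✓; soluble in ether ✓
(B) compound theta — turns litmus red ✗; positive Tollens' ✓; decolorizes bromine ✗; UV-active ✗; soluble in ether ✓
(C) compound zeta — does not account for turns litmus red, positive Tollens'
(D) compound lambda — does not account for turns litmus red, positive Tollens', UV-active, soluble in ether
Every candidate fails on at least one observation.

none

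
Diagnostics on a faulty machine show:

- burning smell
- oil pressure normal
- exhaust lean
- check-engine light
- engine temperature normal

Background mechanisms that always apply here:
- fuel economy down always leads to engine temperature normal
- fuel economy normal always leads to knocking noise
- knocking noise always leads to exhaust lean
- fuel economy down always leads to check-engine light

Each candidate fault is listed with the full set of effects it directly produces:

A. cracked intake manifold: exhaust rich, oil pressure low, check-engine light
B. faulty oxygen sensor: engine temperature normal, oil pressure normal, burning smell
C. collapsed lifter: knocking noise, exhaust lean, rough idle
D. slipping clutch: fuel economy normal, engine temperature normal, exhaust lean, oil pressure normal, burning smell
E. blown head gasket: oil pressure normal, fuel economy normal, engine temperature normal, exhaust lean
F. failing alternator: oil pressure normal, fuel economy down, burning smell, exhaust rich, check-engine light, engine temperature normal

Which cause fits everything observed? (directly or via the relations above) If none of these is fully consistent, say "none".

none

Testing each hypothesis:
(A) cracked intake manifold — burning smell miss; oil pressure normal miss; exhaust lean miss; check-engine light match; engine temperature normal miss
(B) faulty oxygen sensor — burning smell match; oil pressure normal match; exhaust lean miss; check-engine light miss; engine temperature normal match
(C) collapsed lifter — does not account for burning smell, oil pressure normal, check-engine light, engine temperature normal
(D) slipping clutch — burning smell match; oil pressure normal match; exhaust lean match; check-engine light miss; engine temperature normal match
(E) blown head gasket — burning smell miss; oil pressure normal match; exhaust lean match; check-engine light miss; engine temperature normal match
(F) failing alternator — fails on exhaust lean (predicts exhaust rich, not exhaust lean)
Every candidate fails on at least one observation.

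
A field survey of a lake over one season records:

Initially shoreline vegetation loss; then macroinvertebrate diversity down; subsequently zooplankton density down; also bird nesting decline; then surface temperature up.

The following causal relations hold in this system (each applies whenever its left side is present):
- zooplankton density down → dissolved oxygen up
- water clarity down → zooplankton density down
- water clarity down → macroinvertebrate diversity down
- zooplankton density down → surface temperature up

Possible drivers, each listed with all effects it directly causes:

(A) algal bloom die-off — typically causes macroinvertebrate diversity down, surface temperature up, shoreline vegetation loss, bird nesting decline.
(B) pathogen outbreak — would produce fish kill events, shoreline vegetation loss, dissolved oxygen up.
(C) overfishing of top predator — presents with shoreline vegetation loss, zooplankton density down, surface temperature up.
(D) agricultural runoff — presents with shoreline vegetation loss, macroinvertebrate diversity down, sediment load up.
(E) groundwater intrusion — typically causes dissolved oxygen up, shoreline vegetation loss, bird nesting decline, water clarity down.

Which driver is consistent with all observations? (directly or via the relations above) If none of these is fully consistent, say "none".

For each candidate, compare predicted effects to what was observed:
(A) algal bloom die-off — shoreline vegetation loss match; macroinvertebrate diversity down match; zooplankton density down miss; bird nesting decline match; surface temperature up match
(B) pathogen outbreak — does not account for macroinvertebrate diversity down, zooplankton density down, bird nesting decline, surface temperature up
(C) overfishing of top predator — shoreline vegetation loss match; macroinvertebrate diversity down miss; zooplankton density down match; bird nesting decline miss; surface temperature up match
(D) agricultural runoff — does not account for zooplankton density down, bird nesting decline, surface temperature up
(E) groundwater intrusion — shoreline vegetation loss match; macroinvertebrate diversity down match (through water clarity down → macroinvertebrate diversity down); zooplankton density down match (through water clarity down → zooplankton density down); bird nesting decline match; surface temperature up match (through water clarity down → zooplankton density down → surface temperature up)
Only (E) is consistent with every observation.

E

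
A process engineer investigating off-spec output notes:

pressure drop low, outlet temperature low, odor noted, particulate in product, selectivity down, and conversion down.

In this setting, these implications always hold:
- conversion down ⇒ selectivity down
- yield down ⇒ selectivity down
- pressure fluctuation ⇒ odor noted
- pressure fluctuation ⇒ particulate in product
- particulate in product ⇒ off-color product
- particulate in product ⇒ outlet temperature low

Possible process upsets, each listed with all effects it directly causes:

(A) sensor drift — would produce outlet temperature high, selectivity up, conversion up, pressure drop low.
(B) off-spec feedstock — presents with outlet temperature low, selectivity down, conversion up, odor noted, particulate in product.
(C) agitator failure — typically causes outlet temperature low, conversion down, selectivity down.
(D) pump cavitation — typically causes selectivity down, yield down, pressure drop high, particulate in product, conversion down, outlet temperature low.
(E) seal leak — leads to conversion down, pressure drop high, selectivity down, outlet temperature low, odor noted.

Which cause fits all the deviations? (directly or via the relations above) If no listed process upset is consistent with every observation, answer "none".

none

Checking each candidate against the observations:
(A) sensor drift — pressure drop low yes; outlet temperature low NO; odor noted NO; particulate in product NO; selectivity down NO; conversion down NO
(B) off-spec feedstock — pressure drop low NO; outlet temperature low yes; odor noted yes; particulate in product yes; selectivity down yes; conversion down NO
(C) agitator failure — pressure drop low NO; outlet temperature low yes; odor noted NO; particulate in product NO; selectivity down yes; conversion down yes
(D) pump cavitation — pressure drop low NO; outlet temperature low yes; odor noted NO; particulate in product yes; selectivity down yes; conversion down yes
(E) seal leak — pressure drop low NO; outlet temperature low yes; odor noted yes; particulate in product NO; selectivity down yes; conversion down yes
Every candidate fails on at least one observation.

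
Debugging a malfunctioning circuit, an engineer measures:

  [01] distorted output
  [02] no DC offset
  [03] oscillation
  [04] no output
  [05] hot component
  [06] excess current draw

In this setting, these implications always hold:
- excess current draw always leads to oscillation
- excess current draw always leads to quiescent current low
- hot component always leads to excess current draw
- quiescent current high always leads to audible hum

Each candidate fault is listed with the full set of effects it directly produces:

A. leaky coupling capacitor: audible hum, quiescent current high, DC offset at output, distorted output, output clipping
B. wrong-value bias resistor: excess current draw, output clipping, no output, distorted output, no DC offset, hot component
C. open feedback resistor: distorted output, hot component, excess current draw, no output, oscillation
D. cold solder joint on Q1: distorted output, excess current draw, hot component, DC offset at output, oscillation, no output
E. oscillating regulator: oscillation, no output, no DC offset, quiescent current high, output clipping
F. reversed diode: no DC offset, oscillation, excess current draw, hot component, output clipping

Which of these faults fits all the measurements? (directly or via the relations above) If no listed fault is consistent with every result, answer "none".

B

Testing each hypothesis:
(A) leaky coupling capacitor — fails on no DC offset, oscillation, no output, hot component, excess current draw (predicts DC offset at output, not no DC offset)
(B) wrong-value bias resistor — accounts for every observation (oscillation by excess current draw → oscillation)
(C) open feedback resistor — distorted output ✓; no DC offset ✗; oscillation ✓; no output ✓; hot component ✓; excess current draw ✓
(D) cold solder joint on Q1 — distorted output ✓; no DC offset ✗; oscillation ✓; no output ✓; hot component ✓; excess current draw ✓
(E) oscillating regulator — does not account for distorted output, hot component, excess current draw
(F) reversed diode — does not account for distorted output, no output
Only (B) is consistent with every observation.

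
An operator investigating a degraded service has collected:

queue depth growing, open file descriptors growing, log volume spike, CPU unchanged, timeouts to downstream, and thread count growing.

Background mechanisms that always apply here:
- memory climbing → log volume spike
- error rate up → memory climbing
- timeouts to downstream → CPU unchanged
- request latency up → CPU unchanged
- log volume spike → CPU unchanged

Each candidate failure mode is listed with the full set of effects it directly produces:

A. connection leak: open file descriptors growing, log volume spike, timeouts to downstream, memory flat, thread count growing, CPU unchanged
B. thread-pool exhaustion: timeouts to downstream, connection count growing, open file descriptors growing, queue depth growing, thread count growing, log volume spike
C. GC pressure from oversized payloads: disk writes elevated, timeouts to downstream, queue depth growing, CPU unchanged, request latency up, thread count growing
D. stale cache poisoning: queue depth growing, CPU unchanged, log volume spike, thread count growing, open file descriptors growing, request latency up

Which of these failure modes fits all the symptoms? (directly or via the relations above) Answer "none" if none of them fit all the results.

Testing each hypothesis:
(A) connection leak — does not account for queue depth growing
(B) thread-pool exhaustion — queue depth growing match; open file descriptors growing match; log volume spike match; CPU unchanged match (by timeouts to downstream → CPU unchanged); timeouts to downstream match; thread count growing match
(C) GC pressure from oversized payloads — does not account for open file descriptors growing, log volume spike
(D) stale cache poisoning — does not account for timeouts to downstream
Only (B) is consistent with every observation.

B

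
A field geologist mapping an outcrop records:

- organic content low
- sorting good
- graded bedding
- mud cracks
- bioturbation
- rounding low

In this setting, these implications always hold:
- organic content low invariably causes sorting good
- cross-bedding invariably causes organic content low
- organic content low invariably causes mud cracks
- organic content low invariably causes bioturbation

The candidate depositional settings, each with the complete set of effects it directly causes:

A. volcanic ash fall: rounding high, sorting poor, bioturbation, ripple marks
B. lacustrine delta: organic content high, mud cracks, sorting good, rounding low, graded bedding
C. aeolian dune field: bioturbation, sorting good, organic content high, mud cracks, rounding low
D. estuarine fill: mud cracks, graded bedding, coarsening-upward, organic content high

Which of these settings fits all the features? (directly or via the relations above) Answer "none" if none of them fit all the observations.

none

Testing each hypothesis:
(A) volcanic ash fall — fails on organic content low, sorting good, graded bedding, mud cracks, rounding low (predicts sorting poor, not sorting good; predicts rounding high, not rounding low)
(B) lacustrine delta — fails on organic content low, bioturbation (predicts organic content high, not organic content low)
(C) aeolian dune field — organic content low NO; sorting good yes; graded bedding NO; mud cracks yes; bioturbation yes; rounding low yes
(D) estuarine fill — organic content low NO; sorting good NO; graded bedding yes; mud cracks yes; bioturbation NO; rounding low NO
No candidate is consistent with all observations.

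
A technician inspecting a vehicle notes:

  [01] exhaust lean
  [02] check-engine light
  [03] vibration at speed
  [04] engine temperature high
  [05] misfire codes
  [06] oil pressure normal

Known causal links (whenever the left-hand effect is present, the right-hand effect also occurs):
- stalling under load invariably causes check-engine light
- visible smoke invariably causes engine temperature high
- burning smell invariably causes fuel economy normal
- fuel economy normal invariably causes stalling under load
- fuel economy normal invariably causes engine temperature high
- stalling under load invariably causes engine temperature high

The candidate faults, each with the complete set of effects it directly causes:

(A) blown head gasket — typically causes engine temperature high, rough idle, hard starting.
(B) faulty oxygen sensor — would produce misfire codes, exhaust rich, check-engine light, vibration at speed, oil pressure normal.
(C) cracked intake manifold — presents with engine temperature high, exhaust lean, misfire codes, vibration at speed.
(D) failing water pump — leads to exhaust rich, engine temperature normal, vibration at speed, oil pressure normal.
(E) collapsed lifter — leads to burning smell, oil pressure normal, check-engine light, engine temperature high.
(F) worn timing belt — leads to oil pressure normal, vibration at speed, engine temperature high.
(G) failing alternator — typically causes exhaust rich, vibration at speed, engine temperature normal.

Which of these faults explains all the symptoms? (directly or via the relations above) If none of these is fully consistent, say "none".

Testing each hypothesis:
(A) blown head gasket — exhaust lean NO; check-engine light NO; vibration at speed NO; engine temperature high yes; misfire codes NO; oil pressure normal NO
(B) faulty oxygen sensor — exhaust lean NO; check-engine light yes; vibration at speed yes; engine temperature high NO; misfire codes yes; oil pressure normal yes
(C) cracked intake manifold — exhaust lean yes; check-engine light NO; vibration at speed yes; engine temperature high yes; misfire codes yes; oil pressure normal NO
(D) failing water pump — fails on exhaust lean, check-engine light, engine temperature high, misfire codes (predicts exhaust rich, not exhaust lean; predicts engine temperature normal, not engine temperature high)
(E) collapsed lifter — does not account for exhaust lean, vibration at speed, misfire codes
(F) worn timing belt — does not account for exhaust lean, check-engine light, misfire codes
(G) failing alternator — fails on exhaust lean, check-engine light, engine temperature high, misfire codes, oil pressure normal (predicts exhaust rich, not exhaust lean; predicts engine temperature normal, not engine temperature high)
No candidate is consistent with all observations.

none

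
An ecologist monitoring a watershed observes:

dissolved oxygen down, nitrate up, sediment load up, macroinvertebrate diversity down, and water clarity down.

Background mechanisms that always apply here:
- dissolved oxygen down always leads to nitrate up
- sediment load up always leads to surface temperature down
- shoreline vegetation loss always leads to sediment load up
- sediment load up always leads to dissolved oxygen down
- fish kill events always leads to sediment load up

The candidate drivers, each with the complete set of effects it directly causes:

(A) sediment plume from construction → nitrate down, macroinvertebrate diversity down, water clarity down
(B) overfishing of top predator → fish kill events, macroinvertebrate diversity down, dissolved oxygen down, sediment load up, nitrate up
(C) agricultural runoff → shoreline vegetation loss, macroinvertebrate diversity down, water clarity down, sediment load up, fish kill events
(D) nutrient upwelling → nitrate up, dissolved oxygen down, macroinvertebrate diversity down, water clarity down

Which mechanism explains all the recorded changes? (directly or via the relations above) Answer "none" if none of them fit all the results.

Checking each candidate against the observations:
(A) sediment plume from construction — fails on dissolved oxygen down, nitrate up, sediment load up (predicts nitrate down, not nitrate up)
(B) overfishing of top predator — dissolved oxygen down yes; nitrate up yes; sediment load up yes; macroinvertebrate diversity down yes; water clarity down NO
(C) agricultural runoff — dissolved oxygen down yes (via sediment load up → dissolved oxygen down); nitrate up yes (via sediment load up → dissolved oxygen down → nitrate up); sediment load up yes; macroinvertebrate diversity down yes; water clarity down yes
(D) nutrient upwelling — dissolved oxygen down yes; nitrate up yes; sediment load up NO; macroinvertebrate diversity down yes; water clarity down yes
(C) alone accounts for all the evidence.

C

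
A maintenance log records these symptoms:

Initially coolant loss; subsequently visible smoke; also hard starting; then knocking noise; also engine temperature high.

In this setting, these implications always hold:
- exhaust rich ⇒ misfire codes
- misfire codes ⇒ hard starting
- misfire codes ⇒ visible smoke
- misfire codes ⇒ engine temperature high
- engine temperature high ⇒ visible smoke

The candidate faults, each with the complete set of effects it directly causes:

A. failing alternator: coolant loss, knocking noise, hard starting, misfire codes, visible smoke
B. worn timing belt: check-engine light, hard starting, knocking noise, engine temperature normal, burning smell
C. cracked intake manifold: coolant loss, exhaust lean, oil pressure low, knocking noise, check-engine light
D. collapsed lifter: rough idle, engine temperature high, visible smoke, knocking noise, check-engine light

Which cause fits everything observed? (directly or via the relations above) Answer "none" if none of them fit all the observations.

A

Per-candidate check:
(A) failing alternator — accounts for every observation (engine temperature high by misfire codes → engine temperature high)
(B) worn timing belt — fails on coolant loss, visible smoke, engine temperature high (predicts engine temperature normal, not engine temperature high)
(C) cracked intake manifold — does not account for visible smoke, hard starting, engine temperature high
(D) collapsed lifter — does not account for coolant loss, hard starting
(A) alone accounts for all the evidence.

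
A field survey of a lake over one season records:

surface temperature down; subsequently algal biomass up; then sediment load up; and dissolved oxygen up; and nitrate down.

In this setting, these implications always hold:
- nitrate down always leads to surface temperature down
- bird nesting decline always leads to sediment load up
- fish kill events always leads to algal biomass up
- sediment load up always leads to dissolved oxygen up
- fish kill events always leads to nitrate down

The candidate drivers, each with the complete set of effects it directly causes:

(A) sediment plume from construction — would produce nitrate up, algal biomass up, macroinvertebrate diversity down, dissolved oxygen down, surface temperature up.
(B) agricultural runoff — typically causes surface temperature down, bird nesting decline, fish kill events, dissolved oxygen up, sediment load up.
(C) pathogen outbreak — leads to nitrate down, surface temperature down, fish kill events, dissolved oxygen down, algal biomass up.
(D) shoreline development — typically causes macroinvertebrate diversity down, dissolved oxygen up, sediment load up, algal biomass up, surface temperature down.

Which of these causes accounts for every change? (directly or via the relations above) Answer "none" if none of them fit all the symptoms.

Testing each hypothesis:
(A) sediment plume from construction — surface temperature down -; algal biomass up +; sediment load up -; dissolved oxygen up -; nitrate down -
(B) agricultural runoff — surface temperature down +; algal biomass up + (via fish kill events → algal biomass up); sediment load up +; dissolved oxygen up +; nitrate down + (via fish kill events → nitrate down)
(C) pathogen outbreak — surface temperature down +; algal biomass up +; sediment load up -; dissolved oxygen up -; nitrate down +
(D) shoreline development — surface temperature down +; algal biomass up +; sediment load up +; dissolved oxygen up +; nitrate down -
(B) is the only candidate with no mismatches.

B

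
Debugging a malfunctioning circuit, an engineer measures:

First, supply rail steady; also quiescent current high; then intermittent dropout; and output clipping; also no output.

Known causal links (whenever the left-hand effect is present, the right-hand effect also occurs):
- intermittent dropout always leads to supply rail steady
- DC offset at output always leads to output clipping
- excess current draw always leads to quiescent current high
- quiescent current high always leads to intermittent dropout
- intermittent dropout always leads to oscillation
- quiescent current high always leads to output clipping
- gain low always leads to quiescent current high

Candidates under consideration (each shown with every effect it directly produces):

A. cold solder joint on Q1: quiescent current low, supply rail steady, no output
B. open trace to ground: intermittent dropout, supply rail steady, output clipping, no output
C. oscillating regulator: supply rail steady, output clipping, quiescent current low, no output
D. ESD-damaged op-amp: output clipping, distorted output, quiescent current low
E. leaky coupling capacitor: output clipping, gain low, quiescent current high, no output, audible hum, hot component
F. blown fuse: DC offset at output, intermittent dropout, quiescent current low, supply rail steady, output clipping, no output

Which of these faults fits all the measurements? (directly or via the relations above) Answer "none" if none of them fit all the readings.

E

Per-candidate check:
(A) cold solder joint on Q1 — fails on quiescent current high, intermittent dropout, output clipping (predicts quiescent current low, not quiescent current high)
(B) open trace to ground — does not account for quiescent current high
(C) oscillating regulator — fails on quiescent current high, intermittent dropout (predicts quiescent current low, not quiescent current high)
(D) ESD-damaged op-amp — supply rail steady miss; quiescent current high miss; intermittent dropout miss; output clipping match; no output miss
(E) leaky coupling capacitor — accounts for every observation (supply rail steady through quiescent current high → intermittent dropout → supply rail steady)
(F) blown fuse — fails on quiescent current high (predicts quiescent current low, not quiescent current high)
(E) is the only candidate with no mismatches.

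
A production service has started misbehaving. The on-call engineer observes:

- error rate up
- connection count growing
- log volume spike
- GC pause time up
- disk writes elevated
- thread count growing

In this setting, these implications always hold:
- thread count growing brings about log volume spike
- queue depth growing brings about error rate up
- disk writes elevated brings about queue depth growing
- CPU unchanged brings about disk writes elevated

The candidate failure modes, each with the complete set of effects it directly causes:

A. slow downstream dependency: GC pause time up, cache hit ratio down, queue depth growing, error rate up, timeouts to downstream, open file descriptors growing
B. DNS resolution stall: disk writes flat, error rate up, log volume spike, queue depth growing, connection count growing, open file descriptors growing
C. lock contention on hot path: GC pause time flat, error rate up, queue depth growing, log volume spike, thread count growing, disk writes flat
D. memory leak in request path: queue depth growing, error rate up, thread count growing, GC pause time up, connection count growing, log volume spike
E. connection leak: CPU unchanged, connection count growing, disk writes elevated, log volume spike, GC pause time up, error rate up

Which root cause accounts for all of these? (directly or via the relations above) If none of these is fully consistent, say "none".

Checking each candidate against the observations:
(A) slow downstream dependency — does not account for connection count growing, log volume spike, disk writes elevated, thread count growing
(B) DNS resolution stall — fails on GC pause time up, disk writes elevated, thread count growing (predicts disk writes flat, not disk writes elevated)
(C) lock contention on hot path — fails on connection count growing, GC pause time up, disk writes elevated (predicts GC pause time flat, not GC pause time up; predicts disk writes flat, not disk writes elevated)
(D) memory leak in request path — error rate up ✓; connection count growing ✓; log volume spike ✓; GC pause time up ✓; disk writes elevated ✗; thread count growing ✓
(E) connection leak — does not account for thread count growing
None of the listed candidates fits everything.

none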